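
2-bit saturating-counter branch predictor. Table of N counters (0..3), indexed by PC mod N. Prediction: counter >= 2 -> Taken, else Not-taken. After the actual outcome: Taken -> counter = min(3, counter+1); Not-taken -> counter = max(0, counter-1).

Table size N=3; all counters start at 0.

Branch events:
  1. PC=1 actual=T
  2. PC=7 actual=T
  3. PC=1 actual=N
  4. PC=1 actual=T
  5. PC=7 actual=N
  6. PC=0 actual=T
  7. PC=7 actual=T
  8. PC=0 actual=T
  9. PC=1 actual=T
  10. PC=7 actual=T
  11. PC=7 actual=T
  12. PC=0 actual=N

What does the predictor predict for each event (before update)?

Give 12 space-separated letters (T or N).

Answer: N N T N T N N N T T T T

Derivation:
Ev 1: PC=1 idx=1 pred=N actual=T -> ctr[1]=1
Ev 2: PC=7 idx=1 pred=N actual=T -> ctr[1]=2
Ev 3: PC=1 idx=1 pred=T actual=N -> ctr[1]=1
Ev 4: PC=1 idx=1 pred=N actual=T -> ctr[1]=2
Ev 5: PC=7 idx=1 pred=T actual=N -> ctr[1]=1
Ev 6: PC=0 idx=0 pred=N actual=T -> ctr[0]=1
Ev 7: PC=7 idx=1 pred=N actual=T -> ctr[1]=2
Ev 8: PC=0 idx=0 pred=N actual=T -> ctr[0]=2
Ev 9: PC=1 idx=1 pred=T actual=T -> ctr[1]=3
Ev 10: PC=7 idx=1 pred=T actual=T -> ctr[1]=3
Ev 11: PC=7 idx=1 pred=T actual=T -> ctr[1]=3
Ev 12: PC=0 idx=0 pred=T actual=N -> ctr[0]=1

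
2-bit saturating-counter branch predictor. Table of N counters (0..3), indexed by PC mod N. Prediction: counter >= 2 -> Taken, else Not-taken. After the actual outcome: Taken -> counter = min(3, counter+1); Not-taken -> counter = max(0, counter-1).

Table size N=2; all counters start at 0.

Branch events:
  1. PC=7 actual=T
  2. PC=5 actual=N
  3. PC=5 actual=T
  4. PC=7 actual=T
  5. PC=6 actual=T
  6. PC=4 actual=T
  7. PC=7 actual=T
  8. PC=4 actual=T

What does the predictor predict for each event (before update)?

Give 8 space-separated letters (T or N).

Answer: N N N N N N T T

Derivation:
Ev 1: PC=7 idx=1 pred=N actual=T -> ctr[1]=1
Ev 2: PC=5 idx=1 pred=N actual=N -> ctr[1]=0
Ev 3: PC=5 idx=1 pred=N actual=T -> ctr[1]=1
Ev 4: PC=7 idx=1 pred=N actual=T -> ctr[1]=2
Ev 5: PC=6 idx=0 pred=N actual=T -> ctr[0]=1
Ev 6: PC=4 idx=0 pred=N actual=T -> ctr[0]=2
Ev 7: PC=7 idx=1 pred=T actual=T -> ctr[1]=3
Ev 8: PC=4 idx=0 pred=T actual=T -> ctr[0]=3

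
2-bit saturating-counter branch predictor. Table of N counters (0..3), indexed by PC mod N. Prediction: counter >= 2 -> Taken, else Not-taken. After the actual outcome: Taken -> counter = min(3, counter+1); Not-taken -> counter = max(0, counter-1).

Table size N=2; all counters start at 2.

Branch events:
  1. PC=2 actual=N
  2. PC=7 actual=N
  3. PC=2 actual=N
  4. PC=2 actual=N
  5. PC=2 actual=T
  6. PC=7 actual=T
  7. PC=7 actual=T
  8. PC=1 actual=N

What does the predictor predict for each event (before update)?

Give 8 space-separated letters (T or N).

Ev 1: PC=2 idx=0 pred=T actual=N -> ctr[0]=1
Ev 2: PC=7 idx=1 pred=T actual=N -> ctr[1]=1
Ev 3: PC=2 idx=0 pred=N actual=N -> ctr[0]=0
Ev 4: PC=2 idx=0 pred=N actual=N -> ctr[0]=0
Ev 5: PC=2 idx=0 pred=N actual=T -> ctr[0]=1
Ev 6: PC=7 idx=1 pred=N actual=T -> ctr[1]=2
Ev 7: PC=7 idx=1 pred=T actual=T -> ctr[1]=3
Ev 8: PC=1 idx=1 pred=T actual=N -> ctr[1]=2

Answer: T T N N N N T T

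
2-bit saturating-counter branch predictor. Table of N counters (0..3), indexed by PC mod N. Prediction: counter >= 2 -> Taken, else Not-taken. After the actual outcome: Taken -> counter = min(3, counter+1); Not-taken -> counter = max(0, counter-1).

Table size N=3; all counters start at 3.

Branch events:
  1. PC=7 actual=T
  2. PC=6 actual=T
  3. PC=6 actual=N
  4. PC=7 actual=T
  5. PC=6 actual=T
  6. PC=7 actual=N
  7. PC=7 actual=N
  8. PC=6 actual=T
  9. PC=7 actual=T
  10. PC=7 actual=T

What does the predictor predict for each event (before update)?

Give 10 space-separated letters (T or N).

Answer: T T T T T T T T N T

Derivation:
Ev 1: PC=7 idx=1 pred=T actual=T -> ctr[1]=3
Ev 2: PC=6 idx=0 pred=T actual=T -> ctr[0]=3
Ev 3: PC=6 idx=0 pred=T actual=N -> ctr[0]=2
Ev 4: PC=7 idx=1 pred=T actual=T -> ctr[1]=3
Ev 5: PC=6 idx=0 pred=T actual=T -> ctr[0]=3
Ev 6: PC=7 idx=1 pred=T actual=N -> ctr[1]=2
Ev 7: PC=7 idx=1 pred=T actual=N -> ctr[1]=1
Ev 8: PC=6 idx=0 pred=T actual=T -> ctr[0]=3
Ev 9: PC=7 idx=1 pred=N actual=T -> ctr[1]=2
Ev 10: PC=7 idx=1 pred=T actual=T -> ctr[1]=3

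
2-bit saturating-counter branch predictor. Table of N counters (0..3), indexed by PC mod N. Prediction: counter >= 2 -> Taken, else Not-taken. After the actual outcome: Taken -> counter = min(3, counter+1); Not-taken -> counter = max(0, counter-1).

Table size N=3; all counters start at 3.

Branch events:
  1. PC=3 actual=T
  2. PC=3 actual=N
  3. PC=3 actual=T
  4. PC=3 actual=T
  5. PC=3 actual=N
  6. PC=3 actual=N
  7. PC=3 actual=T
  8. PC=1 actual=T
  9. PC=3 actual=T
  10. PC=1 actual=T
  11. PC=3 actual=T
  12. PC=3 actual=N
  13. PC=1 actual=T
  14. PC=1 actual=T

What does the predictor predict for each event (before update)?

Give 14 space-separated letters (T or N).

Answer: T T T T T T N T T T T T T T

Derivation:
Ev 1: PC=3 idx=0 pred=T actual=T -> ctr[0]=3
Ev 2: PC=3 idx=0 pred=T actual=N -> ctr[0]=2
Ev 3: PC=3 idx=0 pred=T actual=T -> ctr[0]=3
Ev 4: PC=3 idx=0 pred=T actual=T -> ctr[0]=3
Ev 5: PC=3 idx=0 pred=T actual=N -> ctr[0]=2
Ev 6: PC=3 idx=0 pred=T actual=N -> ctr[0]=1
Ev 7: PC=3 idx=0 pred=N actual=T -> ctr[0]=2
Ev 8: PC=1 idx=1 pred=T actual=T -> ctr[1]=3
Ev 9: PC=3 idx=0 pred=T actual=T -> ctr[0]=3
Ev 10: PC=1 idx=1 pred=T actual=T -> ctr[1]=3
Ev 11: PC=3 idx=0 pred=T actual=T -> ctr[0]=3
Ev 12: PC=3 idx=0 pred=T actual=N -> ctr[0]=2
Ev 13: PC=1 idx=1 pred=T actual=T -> ctr[1]=3
Ev 14: PC=1 idx=1 pred=T actual=T -> ctr[1]=3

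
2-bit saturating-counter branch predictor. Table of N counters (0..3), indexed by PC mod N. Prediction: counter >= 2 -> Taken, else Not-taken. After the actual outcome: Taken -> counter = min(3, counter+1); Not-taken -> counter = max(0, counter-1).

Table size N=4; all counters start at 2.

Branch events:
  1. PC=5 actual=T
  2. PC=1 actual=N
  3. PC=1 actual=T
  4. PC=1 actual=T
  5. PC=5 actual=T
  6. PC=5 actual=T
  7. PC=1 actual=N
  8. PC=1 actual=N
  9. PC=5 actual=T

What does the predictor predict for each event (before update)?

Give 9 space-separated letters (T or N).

Ev 1: PC=5 idx=1 pred=T actual=T -> ctr[1]=3
Ev 2: PC=1 idx=1 pred=T actual=N -> ctr[1]=2
Ev 3: PC=1 idx=1 pred=T actual=T -> ctr[1]=3
Ev 4: PC=1 idx=1 pred=T actual=T -> ctr[1]=3
Ev 5: PC=5 idx=1 pred=T actual=T -> ctr[1]=3
Ev 6: PC=5 idx=1 pred=T actual=T -> ctr[1]=3
Ev 7: PC=1 idx=1 pred=T actual=N -> ctr[1]=2
Ev 8: PC=1 idx=1 pred=T actual=N -> ctr[1]=1
Ev 9: PC=5 idx=1 pred=N actual=T -> ctr[1]=2

Answer: T T T T T T T T N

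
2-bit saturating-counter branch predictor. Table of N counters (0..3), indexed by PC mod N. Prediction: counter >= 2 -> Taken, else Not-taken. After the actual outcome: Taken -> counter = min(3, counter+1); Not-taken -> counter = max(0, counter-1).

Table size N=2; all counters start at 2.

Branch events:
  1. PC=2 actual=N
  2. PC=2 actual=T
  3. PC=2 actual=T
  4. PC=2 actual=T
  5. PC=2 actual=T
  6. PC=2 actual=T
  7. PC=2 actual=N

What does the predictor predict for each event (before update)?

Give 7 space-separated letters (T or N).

Answer: T N T T T T T

Derivation:
Ev 1: PC=2 idx=0 pred=T actual=N -> ctr[0]=1
Ev 2: PC=2 idx=0 pred=N actual=T -> ctr[0]=2
Ev 3: PC=2 idx=0 pred=T actual=T -> ctr[0]=3
Ev 4: PC=2 idx=0 pred=T actual=T -> ctr[0]=3
Ev 5: PC=2 idx=0 pred=T actual=T -> ctr[0]=3
Ev 6: PC=2 idx=0 pred=T actual=T -> ctr[0]=3
Ev 7: PC=2 idx=0 pred=T actual=N -> ctr[0]=2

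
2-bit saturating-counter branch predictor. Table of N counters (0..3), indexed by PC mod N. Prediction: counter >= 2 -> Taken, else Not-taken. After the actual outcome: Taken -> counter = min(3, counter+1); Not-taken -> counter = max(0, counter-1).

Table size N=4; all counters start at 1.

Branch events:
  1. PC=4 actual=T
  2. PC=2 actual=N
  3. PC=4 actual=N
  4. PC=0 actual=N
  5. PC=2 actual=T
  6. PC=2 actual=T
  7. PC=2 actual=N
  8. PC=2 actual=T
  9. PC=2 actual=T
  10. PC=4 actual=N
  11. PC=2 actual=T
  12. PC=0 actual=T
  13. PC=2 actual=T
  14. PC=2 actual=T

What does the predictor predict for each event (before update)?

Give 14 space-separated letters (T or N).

Ev 1: PC=4 idx=0 pred=N actual=T -> ctr[0]=2
Ev 2: PC=2 idx=2 pred=N actual=N -> ctr[2]=0
Ev 3: PC=4 idx=0 pred=T actual=N -> ctr[0]=1
Ev 4: PC=0 idx=0 pred=N actual=N -> ctr[0]=0
Ev 5: PC=2 idx=2 pred=N actual=T -> ctr[2]=1
Ev 6: PC=2 idx=2 pred=N actual=T -> ctr[2]=2
Ev 7: PC=2 idx=2 pred=T actual=N -> ctr[2]=1
Ev 8: PC=2 idx=2 pred=N actual=T -> ctr[2]=2
Ev 9: PC=2 idx=2 pred=T actual=T -> ctr[2]=3
Ev 10: PC=4 idx=0 pred=N actual=N -> ctr[0]=0
Ev 11: PC=2 idx=2 pred=T actual=T -> ctr[2]=3
Ev 12: PC=0 idx=0 pred=N actual=T -> ctr[0]=1
Ev 13: PC=2 idx=2 pred=T actual=T -> ctr[2]=3
Ev 14: PC=2 idx=2 pred=T actual=T -> ctr[2]=3

Answer: N N T N N N T N T N T N T T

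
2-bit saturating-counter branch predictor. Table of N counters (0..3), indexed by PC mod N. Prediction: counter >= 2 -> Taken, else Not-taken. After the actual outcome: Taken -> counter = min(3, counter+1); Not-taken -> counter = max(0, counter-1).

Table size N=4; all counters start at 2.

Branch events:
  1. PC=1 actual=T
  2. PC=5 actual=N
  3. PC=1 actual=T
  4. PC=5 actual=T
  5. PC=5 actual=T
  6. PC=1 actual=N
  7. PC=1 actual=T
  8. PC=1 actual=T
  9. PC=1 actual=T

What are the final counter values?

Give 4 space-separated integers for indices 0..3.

Ev 1: PC=1 idx=1 pred=T actual=T -> ctr[1]=3
Ev 2: PC=5 idx=1 pred=T actual=N -> ctr[1]=2
Ev 3: PC=1 idx=1 pred=T actual=T -> ctr[1]=3
Ev 4: PC=5 idx=1 pred=T actual=T -> ctr[1]=3
Ev 5: PC=5 idx=1 pred=T actual=T -> ctr[1]=3
Ev 6: PC=1 idx=1 pred=T actual=N -> ctr[1]=2
Ev 7: PC=1 idx=1 pred=T actual=T -> ctr[1]=3
Ev 8: PC=1 idx=1 pred=T actual=T -> ctr[1]=3
Ev 9: PC=1 idx=1 pred=T actual=T -> ctr[1]=3

Answer: 2 3 2 2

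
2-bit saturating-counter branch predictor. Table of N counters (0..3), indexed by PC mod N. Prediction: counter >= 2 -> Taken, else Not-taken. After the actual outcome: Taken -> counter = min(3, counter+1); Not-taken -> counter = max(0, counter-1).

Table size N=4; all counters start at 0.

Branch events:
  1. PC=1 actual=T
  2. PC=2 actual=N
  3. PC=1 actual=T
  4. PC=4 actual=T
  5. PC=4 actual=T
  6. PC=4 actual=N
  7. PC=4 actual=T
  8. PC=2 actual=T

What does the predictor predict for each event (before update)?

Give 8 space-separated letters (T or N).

Ev 1: PC=1 idx=1 pred=N actual=T -> ctr[1]=1
Ev 2: PC=2 idx=2 pred=N actual=N -> ctr[2]=0
Ev 3: PC=1 idx=1 pred=N actual=T -> ctr[1]=2
Ev 4: PC=4 idx=0 pred=N actual=T -> ctr[0]=1
Ev 5: PC=4 idx=0 pred=N actual=T -> ctr[0]=2
Ev 6: PC=4 idx=0 pred=T actual=N -> ctr[0]=1
Ev 7: PC=4 idx=0 pred=N actual=T -> ctr[0]=2
Ev 8: PC=2 idx=2 pred=N actual=T -> ctr[2]=1

Answer: N N N N N T N N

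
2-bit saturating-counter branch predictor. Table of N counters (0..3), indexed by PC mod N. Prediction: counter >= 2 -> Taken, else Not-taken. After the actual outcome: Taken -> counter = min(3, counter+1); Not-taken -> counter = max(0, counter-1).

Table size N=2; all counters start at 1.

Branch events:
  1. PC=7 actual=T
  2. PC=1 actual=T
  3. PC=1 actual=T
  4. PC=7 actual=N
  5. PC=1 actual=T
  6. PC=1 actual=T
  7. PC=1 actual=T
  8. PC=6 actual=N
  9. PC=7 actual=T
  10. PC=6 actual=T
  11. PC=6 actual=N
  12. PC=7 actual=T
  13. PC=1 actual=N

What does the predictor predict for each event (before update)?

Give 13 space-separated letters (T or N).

Ev 1: PC=7 idx=1 pred=N actual=T -> ctr[1]=2
Ev 2: PC=1 idx=1 pred=T actual=T -> ctr[1]=3
Ev 3: PC=1 idx=1 pred=T actual=T -> ctr[1]=3
Ev 4: PC=7 idx=1 pred=T actual=N -> ctr[1]=2
Ev 5: PC=1 idx=1 pred=T actual=T -> ctr[1]=3
Ev 6: PC=1 idx=1 pred=T actual=T -> ctr[1]=3
Ev 7: PC=1 idx=1 pred=T actual=T -> ctr[1]=3
Ev 8: PC=6 idx=0 pred=N actual=N -> ctr[0]=0
Ev 9: PC=7 idx=1 pred=T actual=T -> ctr[1]=3
Ev 10: PC=6 idx=0 pred=N actual=T -> ctr[0]=1
Ev 11: PC=6 idx=0 pred=N actual=N -> ctr[0]=0
Ev 12: PC=7 idx=1 pred=T actual=T -> ctr[1]=3
Ev 13: PC=1 idx=1 pred=T actual=N -> ctr[1]=2

Answer: N T T T T T T N T N N T T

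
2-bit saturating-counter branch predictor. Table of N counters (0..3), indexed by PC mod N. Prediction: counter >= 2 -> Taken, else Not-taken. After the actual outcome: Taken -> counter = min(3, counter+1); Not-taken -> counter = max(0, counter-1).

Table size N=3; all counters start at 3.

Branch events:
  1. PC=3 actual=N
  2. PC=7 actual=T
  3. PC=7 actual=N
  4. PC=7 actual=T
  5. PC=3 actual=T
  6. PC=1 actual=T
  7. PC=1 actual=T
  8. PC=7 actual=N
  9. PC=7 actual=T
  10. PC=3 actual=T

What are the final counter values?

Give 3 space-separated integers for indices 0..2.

Answer: 3 3 3

Derivation:
Ev 1: PC=3 idx=0 pred=T actual=N -> ctr[0]=2
Ev 2: PC=7 idx=1 pred=T actual=T -> ctr[1]=3
Ev 3: PC=7 idx=1 pred=T actual=N -> ctr[1]=2
Ev 4: PC=7 idx=1 pred=T actual=T -> ctr[1]=3
Ev 5: PC=3 idx=0 pred=T actual=T -> ctr[0]=3
Ev 6: PC=1 idx=1 pred=T actual=T -> ctr[1]=3
Ev 7: PC=1 idx=1 pred=T actual=T -> ctr[1]=3
Ev 8: PC=7 idx=1 pred=T actual=N -> ctr[1]=2
Ev 9: PC=7 idx=1 pred=T actual=T -> ctr[1]=3
Ev 10: PC=3 idx=0 pred=T actual=T -> ctr[0]=3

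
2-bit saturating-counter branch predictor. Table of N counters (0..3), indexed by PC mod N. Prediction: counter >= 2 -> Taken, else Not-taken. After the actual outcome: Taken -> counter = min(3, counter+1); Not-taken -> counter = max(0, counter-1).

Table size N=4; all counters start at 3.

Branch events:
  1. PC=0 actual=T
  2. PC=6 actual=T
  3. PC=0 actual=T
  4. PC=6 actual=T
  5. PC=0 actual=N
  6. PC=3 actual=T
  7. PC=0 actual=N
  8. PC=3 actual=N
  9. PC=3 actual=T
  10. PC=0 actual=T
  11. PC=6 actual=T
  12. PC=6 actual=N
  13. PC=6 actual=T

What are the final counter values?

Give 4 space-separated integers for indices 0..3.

Answer: 2 3 3 3

Derivation:
Ev 1: PC=0 idx=0 pred=T actual=T -> ctr[0]=3
Ev 2: PC=6 idx=2 pred=T actual=T -> ctr[2]=3
Ev 3: PC=0 idx=0 pred=T actual=T -> ctr[0]=3
Ev 4: PC=6 idx=2 pred=T actual=T -> ctr[2]=3
Ev 5: PC=0 idx=0 pred=T actual=N -> ctr[0]=2
Ev 6: PC=3 idx=3 pred=T actual=T -> ctr[3]=3
Ev 7: PC=0 idx=0 pred=T actual=N -> ctr[0]=1
Ev 8: PC=3 idx=3 pred=T actual=N -> ctr[3]=2
Ev 9: PC=3 idx=3 pred=T actual=T -> ctr[3]=3
Ev 10: PC=0 idx=0 pred=N actual=T -> ctr[0]=2
Ev 11: PC=6 idx=2 pred=T actual=T -> ctr[2]=3
Ev 12: PC=6 idx=2 pred=T actual=N -> ctr[2]=2
Ev 13: PC=6 idx=2 pred=T actual=T -> ctr[2]=3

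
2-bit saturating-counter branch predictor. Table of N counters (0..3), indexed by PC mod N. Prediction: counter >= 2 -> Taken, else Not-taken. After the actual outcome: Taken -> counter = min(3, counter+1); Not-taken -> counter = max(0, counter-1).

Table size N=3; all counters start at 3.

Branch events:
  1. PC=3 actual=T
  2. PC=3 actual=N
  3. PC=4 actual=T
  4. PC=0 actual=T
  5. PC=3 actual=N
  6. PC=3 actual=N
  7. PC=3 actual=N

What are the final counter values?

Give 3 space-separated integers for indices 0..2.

Ev 1: PC=3 idx=0 pred=T actual=T -> ctr[0]=3
Ev 2: PC=3 idx=0 pred=T actual=N -> ctr[0]=2
Ev 3: PC=4 idx=1 pred=T actual=T -> ctr[1]=3
Ev 4: PC=0 idx=0 pred=T actual=T -> ctr[0]=3
Ev 5: PC=3 idx=0 pred=T actual=N -> ctr[0]=2
Ev 6: PC=3 idx=0 pred=T actual=N -> ctr[0]=1
Ev 7: PC=3 idx=0 pred=N actual=N -> ctr[0]=0

Answer: 0 3 3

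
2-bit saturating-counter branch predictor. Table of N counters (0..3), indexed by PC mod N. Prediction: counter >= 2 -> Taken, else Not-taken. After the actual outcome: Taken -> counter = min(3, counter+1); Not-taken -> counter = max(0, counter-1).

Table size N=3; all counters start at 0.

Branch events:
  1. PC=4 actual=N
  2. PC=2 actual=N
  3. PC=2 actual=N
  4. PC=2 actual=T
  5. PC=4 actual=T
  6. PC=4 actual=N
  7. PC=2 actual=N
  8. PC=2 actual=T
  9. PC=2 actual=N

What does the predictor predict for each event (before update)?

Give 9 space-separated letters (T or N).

Answer: N N N N N N N N N

Derivation:
Ev 1: PC=4 idx=1 pred=N actual=N -> ctr[1]=0
Ev 2: PC=2 idx=2 pred=N actual=N -> ctr[2]=0
Ev 3: PC=2 idx=2 pred=N actual=N -> ctr[2]=0
Ev 4: PC=2 idx=2 pred=N actual=T -> ctr[2]=1
Ev 5: PC=4 idx=1 pred=N actual=T -> ctr[1]=1
Ev 6: PC=4 idx=1 pred=N actual=N -> ctr[1]=0
Ev 7: PC=2 idx=2 pred=N actual=N -> ctr[2]=0
Ev 8: PC=2 idx=2 pred=N actual=T -> ctr[2]=1
Ev 9: PC=2 idx=2 pred=N actual=N -> ctr[2]=0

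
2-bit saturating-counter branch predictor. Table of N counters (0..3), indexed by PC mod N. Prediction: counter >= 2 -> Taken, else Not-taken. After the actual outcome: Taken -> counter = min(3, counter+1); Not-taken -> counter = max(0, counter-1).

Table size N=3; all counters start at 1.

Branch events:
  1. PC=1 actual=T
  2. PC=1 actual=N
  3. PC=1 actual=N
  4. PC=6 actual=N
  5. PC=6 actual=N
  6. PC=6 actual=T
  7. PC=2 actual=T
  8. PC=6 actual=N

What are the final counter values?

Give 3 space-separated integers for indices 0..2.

Ev 1: PC=1 idx=1 pred=N actual=T -> ctr[1]=2
Ev 2: PC=1 idx=1 pred=T actual=N -> ctr[1]=1
Ev 3: PC=1 idx=1 pred=N actual=N -> ctr[1]=0
Ev 4: PC=6 idx=0 pred=N actual=N -> ctr[0]=0
Ev 5: PC=6 idx=0 pred=N actual=N -> ctr[0]=0
Ev 6: PC=6 idx=0 pred=N actual=T -> ctr[0]=1
Ev 7: PC=2 idx=2 pred=N actual=T -> ctr[2]=2
Ev 8: PC=6 idx=0 pred=N actual=N -> ctr[0]=0

Answer: 0 0 2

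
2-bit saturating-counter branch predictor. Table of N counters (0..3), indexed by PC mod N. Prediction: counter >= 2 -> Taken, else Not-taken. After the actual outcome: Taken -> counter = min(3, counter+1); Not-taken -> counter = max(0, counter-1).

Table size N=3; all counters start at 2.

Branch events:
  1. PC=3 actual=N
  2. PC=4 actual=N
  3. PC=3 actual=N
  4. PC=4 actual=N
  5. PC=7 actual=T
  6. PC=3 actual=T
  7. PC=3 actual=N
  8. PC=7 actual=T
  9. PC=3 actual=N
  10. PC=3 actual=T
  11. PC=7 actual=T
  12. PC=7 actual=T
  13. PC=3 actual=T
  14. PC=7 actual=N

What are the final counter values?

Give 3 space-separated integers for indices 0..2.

Answer: 2 2 2

Derivation:
Ev 1: PC=3 idx=0 pred=T actual=N -> ctr[0]=1
Ev 2: PC=4 idx=1 pred=T actual=N -> ctr[1]=1
Ev 3: PC=3 idx=0 pred=N actual=N -> ctr[0]=0
Ev 4: PC=4 idx=1 pred=N actual=N -> ctr[1]=0
Ev 5: PC=7 idx=1 pred=N actual=T -> ctr[1]=1
Ev 6: PC=3 idx=0 pred=N actual=T -> ctr[0]=1
Ev 7: PC=3 idx=0 pred=N actual=N -> ctr[0]=0
Ev 8: PC=7 idx=1 pred=N actual=T -> ctr[1]=2
Ev 9: PC=3 idx=0 pred=N actual=N -> ctr[0]=0
Ev 10: PC=3 idx=0 pred=N actual=T -> ctr[0]=1
Ev 11: PC=7 idx=1 pred=T actual=T -> ctr[1]=3
Ev 12: PC=7 idx=1 pred=T actual=T -> ctr[1]=3
Ev 13: PC=3 idx=0 pred=N actual=T -> ctr[0]=2
Ev 14: PC=7 idx=1 pred=T actual=N -> ctr[1]=2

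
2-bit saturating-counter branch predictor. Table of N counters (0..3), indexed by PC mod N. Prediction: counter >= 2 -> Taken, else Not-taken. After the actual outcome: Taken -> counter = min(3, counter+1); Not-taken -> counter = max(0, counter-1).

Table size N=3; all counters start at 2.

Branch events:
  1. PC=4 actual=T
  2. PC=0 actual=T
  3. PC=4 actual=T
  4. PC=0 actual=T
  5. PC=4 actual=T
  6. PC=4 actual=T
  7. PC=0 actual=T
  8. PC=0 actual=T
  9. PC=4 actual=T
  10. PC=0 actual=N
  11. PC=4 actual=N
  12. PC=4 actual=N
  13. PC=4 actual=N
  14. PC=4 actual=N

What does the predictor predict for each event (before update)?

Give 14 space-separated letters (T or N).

Ev 1: PC=4 idx=1 pred=T actual=T -> ctr[1]=3
Ev 2: PC=0 idx=0 pred=T actual=T -> ctr[0]=3
Ev 3: PC=4 idx=1 pred=T actual=T -> ctr[1]=3
Ev 4: PC=0 idx=0 pred=T actual=T -> ctr[0]=3
Ev 5: PC=4 idx=1 pred=T actual=T -> ctr[1]=3
Ev 6: PC=4 idx=1 pred=T actual=T -> ctr[1]=3
Ev 7: PC=0 idx=0 pred=T actual=T -> ctr[0]=3
Ev 8: PC=0 idx=0 pred=T actual=T -> ctr[0]=3
Ev 9: PC=4 idx=1 pred=T actual=T -> ctr[1]=3
Ev 10: PC=0 idx=0 pred=T actual=N -> ctr[0]=2
Ev 11: PC=4 idx=1 pred=T actual=N -> ctr[1]=2
Ev 12: PC=4 idx=1 pred=T actual=N -> ctr[1]=1
Ev 13: PC=4 idx=1 pred=N actual=N -> ctr[1]=0
Ev 14: PC=4 idx=1 pred=N actual=N -> ctr[1]=0

Answer: T T T T T T T T T T T T N N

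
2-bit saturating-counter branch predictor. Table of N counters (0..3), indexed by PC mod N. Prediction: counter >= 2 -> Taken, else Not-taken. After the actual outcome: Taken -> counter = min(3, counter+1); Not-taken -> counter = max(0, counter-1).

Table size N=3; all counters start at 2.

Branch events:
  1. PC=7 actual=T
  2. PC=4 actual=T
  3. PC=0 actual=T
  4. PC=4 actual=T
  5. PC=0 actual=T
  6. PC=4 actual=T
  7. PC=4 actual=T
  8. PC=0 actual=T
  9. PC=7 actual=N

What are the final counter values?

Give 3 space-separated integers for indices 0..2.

Ev 1: PC=7 idx=1 pred=T actual=T -> ctr[1]=3
Ev 2: PC=4 idx=1 pred=T actual=T -> ctr[1]=3
Ev 3: PC=0 idx=0 pred=T actual=T -> ctr[0]=3
Ev 4: PC=4 idx=1 pred=T actual=T -> ctr[1]=3
Ev 5: PC=0 idx=0 pred=T actual=T -> ctr[0]=3
Ev 6: PC=4 idx=1 pred=T actual=T -> ctr[1]=3
Ev 7: PC=4 idx=1 pred=T actual=T -> ctr[1]=3
Ev 8: PC=0 idx=0 pred=T actual=T -> ctr[0]=3
Ev 9: PC=7 idx=1 pred=T actual=N -> ctr[1]=2

Answer: 3 2 2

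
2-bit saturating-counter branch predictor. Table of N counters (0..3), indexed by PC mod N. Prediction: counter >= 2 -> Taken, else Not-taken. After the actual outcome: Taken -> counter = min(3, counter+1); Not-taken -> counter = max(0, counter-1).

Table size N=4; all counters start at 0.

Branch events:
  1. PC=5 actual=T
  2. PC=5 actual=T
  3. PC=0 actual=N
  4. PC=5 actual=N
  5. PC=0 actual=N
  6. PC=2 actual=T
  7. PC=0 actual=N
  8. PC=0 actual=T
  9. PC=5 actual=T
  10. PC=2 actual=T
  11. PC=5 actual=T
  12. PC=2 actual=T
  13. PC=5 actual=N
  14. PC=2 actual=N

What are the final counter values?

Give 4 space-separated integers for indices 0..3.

Ev 1: PC=5 idx=1 pred=N actual=T -> ctr[1]=1
Ev 2: PC=5 idx=1 pred=N actual=T -> ctr[1]=2
Ev 3: PC=0 idx=0 pred=N actual=N -> ctr[0]=0
Ev 4: PC=5 idx=1 pred=T actual=N -> ctr[1]=1
Ev 5: PC=0 idx=0 pred=N actual=N -> ctr[0]=0
Ev 6: PC=2 idx=2 pred=N actual=T -> ctr[2]=1
Ev 7: PC=0 idx=0 pred=N actual=N -> ctr[0]=0
Ev 8: PC=0 idx=0 pred=N actual=T -> ctr[0]=1
Ev 9: PC=5 idx=1 pred=N actual=T -> ctr[1]=2
Ev 10: PC=2 idx=2 pred=N actual=T -> ctr[2]=2
Ev 11: PC=5 idx=1 pred=T actual=T -> ctr[1]=3
Ev 12: PC=2 idx=2 pred=T actual=T -> ctr[2]=3
Ev 13: PC=5 idx=1 pred=T actual=N -> ctr[1]=2
Ev 14: PC=2 idx=2 pred=T actual=N -> ctr[2]=2

Answer: 1 2 2 0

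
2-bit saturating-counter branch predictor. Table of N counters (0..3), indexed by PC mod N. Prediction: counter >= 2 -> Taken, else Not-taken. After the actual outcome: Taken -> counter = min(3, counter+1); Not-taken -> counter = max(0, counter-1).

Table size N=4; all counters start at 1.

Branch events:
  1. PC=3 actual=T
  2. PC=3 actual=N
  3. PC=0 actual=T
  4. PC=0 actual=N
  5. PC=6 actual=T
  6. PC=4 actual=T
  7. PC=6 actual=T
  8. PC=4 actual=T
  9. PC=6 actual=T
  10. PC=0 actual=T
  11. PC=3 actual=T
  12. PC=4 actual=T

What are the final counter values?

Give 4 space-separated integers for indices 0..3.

Answer: 3 1 3 2

Derivation:
Ev 1: PC=3 idx=3 pred=N actual=T -> ctr[3]=2
Ev 2: PC=3 idx=3 pred=T actual=N -> ctr[3]=1
Ev 3: PC=0 idx=0 pred=N actual=T -> ctr[0]=2
Ev 4: PC=0 idx=0 pred=T actual=N -> ctr[0]=1
Ev 5: PC=6 idx=2 pred=N actual=T -> ctr[2]=2
Ev 6: PC=4 idx=0 pred=N actual=T -> ctr[0]=2
Ev 7: PC=6 idx=2 pred=T actual=T -> ctr[2]=3
Ev 8: PC=4 idx=0 pred=T actual=T -> ctr[0]=3
Ev 9: PC=6 idx=2 pred=T actual=T -> ctr[2]=3
Ev 10: PC=0 idx=0 pred=T actual=T -> ctr[0]=3
Ev 11: PC=3 idx=3 pred=N actual=T -> ctr[3]=2
Ev 12: PC=4 idx=0 pred=T actual=T -> ctr[0]=3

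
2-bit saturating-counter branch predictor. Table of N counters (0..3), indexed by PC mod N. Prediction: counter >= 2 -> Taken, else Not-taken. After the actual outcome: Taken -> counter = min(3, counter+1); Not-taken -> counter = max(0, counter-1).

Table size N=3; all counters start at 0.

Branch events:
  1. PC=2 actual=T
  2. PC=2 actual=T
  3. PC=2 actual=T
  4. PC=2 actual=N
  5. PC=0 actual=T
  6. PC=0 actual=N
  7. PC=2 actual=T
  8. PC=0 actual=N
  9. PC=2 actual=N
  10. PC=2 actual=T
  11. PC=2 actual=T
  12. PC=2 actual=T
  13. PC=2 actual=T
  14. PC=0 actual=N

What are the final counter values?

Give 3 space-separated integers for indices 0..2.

Ev 1: PC=2 idx=2 pred=N actual=T -> ctr[2]=1
Ev 2: PC=2 idx=2 pred=N actual=T -> ctr[2]=2
Ev 3: PC=2 idx=2 pred=T actual=T -> ctr[2]=3
Ev 4: PC=2 idx=2 pred=T actual=N -> ctr[2]=2
Ev 5: PC=0 idx=0 pred=N actual=T -> ctr[0]=1
Ev 6: PC=0 idx=0 pred=N actual=N -> ctr[0]=0
Ev 7: PC=2 idx=2 pred=T actual=T -> ctr[2]=3
Ev 8: PC=0 idx=0 pred=N actual=N -> ctr[0]=0
Ev 9: PC=2 idx=2 pred=T actual=N -> ctr[2]=2
Ev 10: PC=2 idx=2 pred=T actual=T -> ctr[2]=3
Ev 11: PC=2 idx=2 pred=T actual=T -> ctr[2]=3
Ev 12: PC=2 idx=2 pred=T actual=T -> ctr[2]=3
Ev 13: PC=2 idx=2 pred=T actual=T -> ctr[2]=3
Ev 14: PC=0 idx=0 pred=N actual=N -> ctr[0]=0

Answer: 0 0 3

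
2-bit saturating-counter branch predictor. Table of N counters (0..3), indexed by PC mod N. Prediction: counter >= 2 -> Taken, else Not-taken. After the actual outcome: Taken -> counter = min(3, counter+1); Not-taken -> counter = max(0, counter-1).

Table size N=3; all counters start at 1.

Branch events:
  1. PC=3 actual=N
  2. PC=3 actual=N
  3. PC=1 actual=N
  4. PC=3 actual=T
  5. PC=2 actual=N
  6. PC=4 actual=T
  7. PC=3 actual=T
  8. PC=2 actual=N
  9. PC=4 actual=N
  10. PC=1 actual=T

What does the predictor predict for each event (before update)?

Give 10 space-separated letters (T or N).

Ev 1: PC=3 idx=0 pred=N actual=N -> ctr[0]=0
Ev 2: PC=3 idx=0 pred=N actual=N -> ctr[0]=0
Ev 3: PC=1 idx=1 pred=N actual=N -> ctr[1]=0
Ev 4: PC=3 idx=0 pred=N actual=T -> ctr[0]=1
Ev 5: PC=2 idx=2 pred=N actual=N -> ctr[2]=0
Ev 6: PC=4 idx=1 pred=N actual=T -> ctr[1]=1
Ev 7: PC=3 idx=0 pred=N actual=T -> ctr[0]=2
Ev 8: PC=2 idx=2 pred=N actual=N -> ctr[2]=0
Ev 9: PC=4 idx=1 pred=N actual=N -> ctr[1]=0
Ev 10: PC=1 idx=1 pred=N actual=T -> ctr[1]=1

Answer: N N N N N N N N N N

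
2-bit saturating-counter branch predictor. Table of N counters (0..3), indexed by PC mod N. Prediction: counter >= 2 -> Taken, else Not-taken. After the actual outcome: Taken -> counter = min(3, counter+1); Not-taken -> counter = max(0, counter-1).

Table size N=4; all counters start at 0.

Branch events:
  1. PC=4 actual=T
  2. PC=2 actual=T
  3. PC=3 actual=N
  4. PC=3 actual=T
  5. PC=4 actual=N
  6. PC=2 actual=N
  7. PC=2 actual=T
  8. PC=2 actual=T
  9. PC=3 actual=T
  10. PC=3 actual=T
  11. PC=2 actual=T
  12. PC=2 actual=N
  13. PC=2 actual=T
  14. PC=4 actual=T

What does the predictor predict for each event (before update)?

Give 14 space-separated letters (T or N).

Answer: N N N N N N N N N T T T T N

Derivation:
Ev 1: PC=4 idx=0 pred=N actual=T -> ctr[0]=1
Ev 2: PC=2 idx=2 pred=N actual=T -> ctr[2]=1
Ev 3: PC=3 idx=3 pred=N actual=N -> ctr[3]=0
Ev 4: PC=3 idx=3 pred=N actual=T -> ctr[3]=1
Ev 5: PC=4 idx=0 pred=N actual=N -> ctr[0]=0
Ev 6: PC=2 idx=2 pred=N actual=N -> ctr[2]=0
Ev 7: PC=2 idx=2 pred=N actual=T -> ctr[2]=1
Ev 8: PC=2 idx=2 pred=N actual=T -> ctr[2]=2
Ev 9: PC=3 idx=3 pred=N actual=T -> ctr[3]=2
Ev 10: PC=3 idx=3 pred=T actual=T -> ctr[3]=3
Ev 11: PC=2 idx=2 pred=T actual=T -> ctr[2]=3
Ev 12: PC=2 idx=2 pred=T actual=N -> ctr[2]=2
Ev 13: PC=2 idx=2 pred=T actual=T -> ctr[2]=3
Ev 14: PC=4 idx=0 pred=N actual=T -> ctr[0]=1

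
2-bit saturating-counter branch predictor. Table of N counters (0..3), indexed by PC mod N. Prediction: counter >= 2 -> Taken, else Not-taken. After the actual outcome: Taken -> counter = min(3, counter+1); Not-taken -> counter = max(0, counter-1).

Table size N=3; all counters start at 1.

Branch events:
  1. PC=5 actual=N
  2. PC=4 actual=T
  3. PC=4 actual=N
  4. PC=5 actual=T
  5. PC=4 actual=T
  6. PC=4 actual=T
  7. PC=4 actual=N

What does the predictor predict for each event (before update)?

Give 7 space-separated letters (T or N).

Ev 1: PC=5 idx=2 pred=N actual=N -> ctr[2]=0
Ev 2: PC=4 idx=1 pred=N actual=T -> ctr[1]=2
Ev 3: PC=4 idx=1 pred=T actual=N -> ctr[1]=1
Ev 4: PC=5 idx=2 pred=N actual=T -> ctr[2]=1
Ev 5: PC=4 idx=1 pred=N actual=T -> ctr[1]=2
Ev 6: PC=4 idx=1 pred=T actual=T -> ctr[1]=3
Ev 7: PC=4 idx=1 pred=T actual=N -> ctr[1]=2

Answer: N N T N N T T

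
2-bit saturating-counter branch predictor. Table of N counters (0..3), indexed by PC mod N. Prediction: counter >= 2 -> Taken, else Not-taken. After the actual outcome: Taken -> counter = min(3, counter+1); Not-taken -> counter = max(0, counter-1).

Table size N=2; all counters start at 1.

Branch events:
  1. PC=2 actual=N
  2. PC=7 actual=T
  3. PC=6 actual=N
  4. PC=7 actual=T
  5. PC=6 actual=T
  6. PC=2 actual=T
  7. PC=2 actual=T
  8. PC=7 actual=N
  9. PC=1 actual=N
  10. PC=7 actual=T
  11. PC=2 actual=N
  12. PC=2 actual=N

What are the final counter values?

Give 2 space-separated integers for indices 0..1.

Ev 1: PC=2 idx=0 pred=N actual=N -> ctr[0]=0
Ev 2: PC=7 idx=1 pred=N actual=T -> ctr[1]=2
Ev 3: PC=6 idx=0 pred=N actual=N -> ctr[0]=0
Ev 4: PC=7 idx=1 pred=T actual=T -> ctr[1]=3
Ev 5: PC=6 idx=0 pred=N actual=T -> ctr[0]=1
Ev 6: PC=2 idx=0 pred=N actual=T -> ctr[0]=2
Ev 7: PC=2 idx=0 pred=T actual=T -> ctr[0]=3
Ev 8: PC=7 idx=1 pred=T actual=N -> ctr[1]=2
Ev 9: PC=1 idx=1 pred=T actual=N -> ctr[1]=1
Ev 10: PC=7 idx=1 pred=N actual=T -> ctr[1]=2
Ev 11: PC=2 idx=0 pred=T actual=N -> ctr[0]=2
Ev 12: PC=2 idx=0 pred=T actual=N -> ctr[0]=1

Answer: 1 2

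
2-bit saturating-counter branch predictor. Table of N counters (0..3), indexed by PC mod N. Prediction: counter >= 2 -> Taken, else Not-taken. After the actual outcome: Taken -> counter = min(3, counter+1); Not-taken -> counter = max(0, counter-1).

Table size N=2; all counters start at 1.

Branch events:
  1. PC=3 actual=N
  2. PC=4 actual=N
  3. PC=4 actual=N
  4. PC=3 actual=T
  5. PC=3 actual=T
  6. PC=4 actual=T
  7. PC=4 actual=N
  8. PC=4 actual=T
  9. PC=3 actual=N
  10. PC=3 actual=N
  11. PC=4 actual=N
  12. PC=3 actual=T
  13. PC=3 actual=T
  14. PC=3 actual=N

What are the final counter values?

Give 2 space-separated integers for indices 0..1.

Ev 1: PC=3 idx=1 pred=N actual=N -> ctr[1]=0
Ev 2: PC=4 idx=0 pred=N actual=N -> ctr[0]=0
Ev 3: PC=4 idx=0 pred=N actual=N -> ctr[0]=0
Ev 4: PC=3 idx=1 pred=N actual=T -> ctr[1]=1
Ev 5: PC=3 idx=1 pred=N actual=T -> ctr[1]=2
Ev 6: PC=4 idx=0 pred=N actual=T -> ctr[0]=1
Ev 7: PC=4 idx=0 pred=N actual=N -> ctr[0]=0
Ev 8: PC=4 idx=0 pred=N actual=T -> ctr[0]=1
Ev 9: PC=3 idx=1 pred=T actual=N -> ctr[1]=1
Ev 10: PC=3 idx=1 pred=N actual=N -> ctr[1]=0
Ev 11: PC=4 idx=0 pred=N actual=N -> ctr[0]=0
Ev 12: PC=3 idx=1 pred=N actual=T -> ctr[1]=1
Ev 13: PC=3 idx=1 pred=N actual=T -> ctr[1]=2
Ev 14: PC=3 idx=1 pred=T actual=N -> ctr[1]=1

Answer: 0 1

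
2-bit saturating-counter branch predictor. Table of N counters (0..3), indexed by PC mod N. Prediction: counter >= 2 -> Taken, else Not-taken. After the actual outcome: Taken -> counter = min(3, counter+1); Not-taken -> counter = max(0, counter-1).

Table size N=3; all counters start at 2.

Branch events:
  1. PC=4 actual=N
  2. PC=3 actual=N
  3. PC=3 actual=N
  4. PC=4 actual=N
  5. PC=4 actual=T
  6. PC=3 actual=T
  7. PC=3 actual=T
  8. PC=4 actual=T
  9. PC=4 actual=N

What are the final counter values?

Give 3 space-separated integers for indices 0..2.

Answer: 2 1 2

Derivation:
Ev 1: PC=4 idx=1 pred=T actual=N -> ctr[1]=1
Ev 2: PC=3 idx=0 pred=T actual=N -> ctr[0]=1
Ev 3: PC=3 idx=0 pred=N actual=N -> ctr[0]=0
Ev 4: PC=4 idx=1 pred=N actual=N -> ctr[1]=0
Ev 5: PC=4 idx=1 pred=N actual=T -> ctr[1]=1
Ev 6: PC=3 idx=0 pred=N actual=T -> ctr[0]=1
Ev 7: PC=3 idx=0 pred=N actual=T -> ctr[0]=2
Ev 8: PC=4 idx=1 pred=N actual=T -> ctr[1]=2
Ev 9: PC=4 idx=1 pred=T actual=N -> ctr[1]=1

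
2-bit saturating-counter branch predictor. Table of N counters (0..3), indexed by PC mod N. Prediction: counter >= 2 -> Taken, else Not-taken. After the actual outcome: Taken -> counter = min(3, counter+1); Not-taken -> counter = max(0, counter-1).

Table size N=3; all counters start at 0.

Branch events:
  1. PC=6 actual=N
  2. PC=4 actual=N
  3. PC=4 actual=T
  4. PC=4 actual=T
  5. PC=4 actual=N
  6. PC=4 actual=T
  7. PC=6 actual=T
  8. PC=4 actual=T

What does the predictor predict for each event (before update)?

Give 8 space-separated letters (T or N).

Answer: N N N N T N N T

Derivation:
Ev 1: PC=6 idx=0 pred=N actual=N -> ctr[0]=0
Ev 2: PC=4 idx=1 pred=N actual=N -> ctr[1]=0
Ev 3: PC=4 idx=1 pred=N actual=T -> ctr[1]=1
Ev 4: PC=4 idx=1 pred=N actual=T -> ctr[1]=2
Ev 5: PC=4 idx=1 pred=T actual=N -> ctr[1]=1
Ev 6: PC=4 idx=1 pred=N actual=T -> ctr[1]=2
Ev 7: PC=6 idx=0 pred=N actual=T -> ctr[0]=1
Ev 8: PC=4 idx=1 pred=T actual=T -> ctr[1]=3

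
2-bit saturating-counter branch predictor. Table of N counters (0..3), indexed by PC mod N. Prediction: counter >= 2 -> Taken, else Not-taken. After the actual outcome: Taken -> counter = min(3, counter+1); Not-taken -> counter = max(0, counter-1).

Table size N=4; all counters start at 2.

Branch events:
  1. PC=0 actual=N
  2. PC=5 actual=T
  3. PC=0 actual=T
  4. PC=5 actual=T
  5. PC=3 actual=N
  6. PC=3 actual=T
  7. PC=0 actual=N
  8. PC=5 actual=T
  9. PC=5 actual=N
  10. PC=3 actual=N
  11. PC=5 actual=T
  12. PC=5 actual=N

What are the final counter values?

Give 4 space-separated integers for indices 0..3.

Answer: 1 2 2 1

Derivation:
Ev 1: PC=0 idx=0 pred=T actual=N -> ctr[0]=1
Ev 2: PC=5 idx=1 pred=T actual=T -> ctr[1]=3
Ev 3: PC=0 idx=0 pred=N actual=T -> ctr[0]=2
Ev 4: PC=5 idx=1 pred=T actual=T -> ctr[1]=3
Ev 5: PC=3 idx=3 pred=T actual=N -> ctr[3]=1
Ev 6: PC=3 idx=3 pred=N actual=T -> ctr[3]=2
Ev 7: PC=0 idx=0 pred=T actual=N -> ctr[0]=1
Ev 8: PC=5 idx=1 pred=T actual=T -> ctr[1]=3
Ev 9: PC=5 idx=1 pred=T actual=N -> ctr[1]=2
Ev 10: PC=3 idx=3 pred=T actual=N -> ctr[3]=1
Ev 11: PC=5 idx=1 pred=T actual=T -> ctr[1]=3
Ev 12: PC=5 idx=1 pred=T actual=N -> ctr[1]=2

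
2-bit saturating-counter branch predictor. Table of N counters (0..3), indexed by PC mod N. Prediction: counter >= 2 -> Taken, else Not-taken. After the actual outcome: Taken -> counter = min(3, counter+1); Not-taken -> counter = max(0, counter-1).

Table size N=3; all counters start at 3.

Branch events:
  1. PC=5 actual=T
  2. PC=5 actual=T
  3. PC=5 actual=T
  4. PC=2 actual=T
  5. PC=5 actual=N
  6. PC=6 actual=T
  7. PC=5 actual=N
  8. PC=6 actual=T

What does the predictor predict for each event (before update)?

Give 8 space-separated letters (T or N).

Ev 1: PC=5 idx=2 pred=T actual=T -> ctr[2]=3
Ev 2: PC=5 idx=2 pred=T actual=T -> ctr[2]=3
Ev 3: PC=5 idx=2 pred=T actual=T -> ctr[2]=3
Ev 4: PC=2 idx=2 pred=T actual=T -> ctr[2]=3
Ev 5: PC=5 idx=2 pred=T actual=N -> ctr[2]=2
Ev 6: PC=6 idx=0 pred=T actual=T -> ctr[0]=3
Ev 7: PC=5 idx=2 pred=T actual=N -> ctr[2]=1
Ev 8: PC=6 idx=0 pred=T actual=T -> ctr[0]=3

Answer: T T T T T T T T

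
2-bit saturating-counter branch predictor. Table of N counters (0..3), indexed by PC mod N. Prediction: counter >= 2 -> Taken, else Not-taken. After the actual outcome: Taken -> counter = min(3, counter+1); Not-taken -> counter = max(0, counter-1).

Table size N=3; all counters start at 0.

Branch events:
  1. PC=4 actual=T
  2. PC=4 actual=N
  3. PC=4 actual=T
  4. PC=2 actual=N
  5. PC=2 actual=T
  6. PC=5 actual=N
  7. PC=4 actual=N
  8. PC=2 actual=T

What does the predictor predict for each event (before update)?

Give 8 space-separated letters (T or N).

Answer: N N N N N N N N

Derivation:
Ev 1: PC=4 idx=1 pred=N actual=T -> ctr[1]=1
Ev 2: PC=4 idx=1 pred=N actual=N -> ctr[1]=0
Ev 3: PC=4 idx=1 pred=N actual=T -> ctr[1]=1
Ev 4: PC=2 idx=2 pred=N actual=N -> ctr[2]=0
Ev 5: PC=2 idx=2 pred=N actual=T -> ctr[2]=1
Ev 6: PC=5 idx=2 pred=N actual=N -> ctr[2]=0
Ev 7: PC=4 idx=1 pred=N actual=N -> ctr[1]=0
Ev 8: PC=2 idx=2 pred=N actual=T -> ctr[2]=1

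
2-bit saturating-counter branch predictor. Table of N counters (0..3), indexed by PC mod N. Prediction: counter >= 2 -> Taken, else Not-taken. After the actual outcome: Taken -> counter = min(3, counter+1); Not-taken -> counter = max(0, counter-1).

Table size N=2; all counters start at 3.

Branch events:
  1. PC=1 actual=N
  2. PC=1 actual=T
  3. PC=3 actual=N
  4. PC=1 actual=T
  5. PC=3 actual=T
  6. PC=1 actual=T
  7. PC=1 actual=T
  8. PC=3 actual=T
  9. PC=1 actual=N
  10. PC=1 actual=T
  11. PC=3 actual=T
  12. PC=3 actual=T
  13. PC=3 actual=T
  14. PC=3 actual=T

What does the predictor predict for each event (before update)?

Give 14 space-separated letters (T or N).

Answer: T T T T T T T T T T T T T T

Derivation:
Ev 1: PC=1 idx=1 pred=T actual=N -> ctr[1]=2
Ev 2: PC=1 idx=1 pred=T actual=T -> ctr[1]=3
Ev 3: PC=3 idx=1 pred=T actual=N -> ctr[1]=2
Ev 4: PC=1 idx=1 pred=T actual=T -> ctr[1]=3
Ev 5: PC=3 idx=1 pred=T actual=T -> ctr[1]=3
Ev 6: PC=1 idx=1 pred=T actual=T -> ctr[1]=3
Ev 7: PC=1 idx=1 pred=T actual=T -> ctr[1]=3
Ev 8: PC=3 idx=1 pred=T actual=T -> ctr[1]=3
Ev 9: PC=1 idx=1 pred=T actual=N -> ctr[1]=2
Ev 10: PC=1 idx=1 pred=T actual=T -> ctr[1]=3
Ev 11: PC=3 idx=1 pred=T actual=T -> ctr[1]=3
Ev 12: PC=3 idx=1 pred=T actual=T -> ctr[1]=3
Ev 13: PC=3 idx=1 pred=T actual=T -> ctr[1]=3
Ev 14: PC=3 idx=1 pred=T actual=T -> ctr[1]=3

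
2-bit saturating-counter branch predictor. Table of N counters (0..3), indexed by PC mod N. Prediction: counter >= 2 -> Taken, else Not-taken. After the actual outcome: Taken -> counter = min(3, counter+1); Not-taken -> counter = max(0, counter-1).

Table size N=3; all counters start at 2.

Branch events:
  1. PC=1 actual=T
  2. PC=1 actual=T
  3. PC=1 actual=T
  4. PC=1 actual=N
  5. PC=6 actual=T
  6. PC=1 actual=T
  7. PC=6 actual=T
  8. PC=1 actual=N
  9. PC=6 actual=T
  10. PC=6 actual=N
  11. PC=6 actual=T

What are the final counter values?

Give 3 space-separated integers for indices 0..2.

Ev 1: PC=1 idx=1 pred=T actual=T -> ctr[1]=3
Ev 2: PC=1 idx=1 pred=T actual=T -> ctr[1]=3
Ev 3: PC=1 idx=1 pred=T actual=T -> ctr[1]=3
Ev 4: PC=1 idx=1 pred=T actual=N -> ctr[1]=2
Ev 5: PC=6 idx=0 pred=T actual=T -> ctr[0]=3
Ev 6: PC=1 idx=1 pred=T actual=T -> ctr[1]=3
Ev 7: PC=6 idx=0 pred=T actual=T -> ctr[0]=3
Ev 8: PC=1 idx=1 pred=T actual=N -> ctr[1]=2
Ev 9: PC=6 idx=0 pred=T actual=T -> ctr[0]=3
Ev 10: PC=6 idx=0 pred=T actual=N -> ctr[0]=2
Ev 11: PC=6 idx=0 pred=T actual=T -> ctr[0]=3

Answer: 3 2 2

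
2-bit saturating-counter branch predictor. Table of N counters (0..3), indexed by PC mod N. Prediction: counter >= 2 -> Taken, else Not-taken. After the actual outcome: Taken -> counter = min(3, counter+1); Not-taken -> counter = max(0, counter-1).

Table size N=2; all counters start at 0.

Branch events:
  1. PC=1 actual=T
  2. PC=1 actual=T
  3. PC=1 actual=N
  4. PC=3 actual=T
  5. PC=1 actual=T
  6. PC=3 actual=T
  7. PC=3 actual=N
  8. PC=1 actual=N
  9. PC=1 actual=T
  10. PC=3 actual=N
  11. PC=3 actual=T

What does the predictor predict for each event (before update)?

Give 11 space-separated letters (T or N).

Answer: N N T N T T T T N T N

Derivation:
Ev 1: PC=1 idx=1 pred=N actual=T -> ctr[1]=1
Ev 2: PC=1 idx=1 pred=N actual=T -> ctr[1]=2
Ev 3: PC=1 idx=1 pred=T actual=N -> ctr[1]=1
Ev 4: PC=3 idx=1 pred=N actual=T -> ctr[1]=2
Ev 5: PC=1 idx=1 pred=T actual=T -> ctr[1]=3
Ev 6: PC=3 idx=1 pred=T actual=T -> ctr[1]=3
Ev 7: PC=3 idx=1 pred=T actual=N -> ctr[1]=2
Ev 8: PC=1 idx=1 pred=T actual=N -> ctr[1]=1
Ev 9: PC=1 idx=1 pred=N actual=T -> ctr[1]=2
Ev 10: PC=3 idx=1 pred=T actual=N -> ctr[1]=1
Ev 11: PC=3 idx=1 pred=N actual=T -> ctr[1]=2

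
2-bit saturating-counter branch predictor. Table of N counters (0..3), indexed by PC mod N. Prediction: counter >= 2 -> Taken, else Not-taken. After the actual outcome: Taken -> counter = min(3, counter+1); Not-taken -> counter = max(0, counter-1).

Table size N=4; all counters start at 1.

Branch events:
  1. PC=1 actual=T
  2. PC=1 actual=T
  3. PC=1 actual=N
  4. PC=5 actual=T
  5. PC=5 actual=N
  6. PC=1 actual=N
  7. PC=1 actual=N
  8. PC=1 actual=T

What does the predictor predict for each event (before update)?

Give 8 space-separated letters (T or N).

Ev 1: PC=1 idx=1 pred=N actual=T -> ctr[1]=2
Ev 2: PC=1 idx=1 pred=T actual=T -> ctr[1]=3
Ev 3: PC=1 idx=1 pred=T actual=N -> ctr[1]=2
Ev 4: PC=5 idx=1 pred=T actual=T -> ctr[1]=3
Ev 5: PC=5 idx=1 pred=T actual=N -> ctr[1]=2
Ev 6: PC=1 idx=1 pred=T actual=N -> ctr[1]=1
Ev 7: PC=1 idx=1 pred=N actual=N -> ctr[1]=0
Ev 8: PC=1 idx=1 pred=N actual=T -> ctr[1]=1

Answer: N T T T T T N N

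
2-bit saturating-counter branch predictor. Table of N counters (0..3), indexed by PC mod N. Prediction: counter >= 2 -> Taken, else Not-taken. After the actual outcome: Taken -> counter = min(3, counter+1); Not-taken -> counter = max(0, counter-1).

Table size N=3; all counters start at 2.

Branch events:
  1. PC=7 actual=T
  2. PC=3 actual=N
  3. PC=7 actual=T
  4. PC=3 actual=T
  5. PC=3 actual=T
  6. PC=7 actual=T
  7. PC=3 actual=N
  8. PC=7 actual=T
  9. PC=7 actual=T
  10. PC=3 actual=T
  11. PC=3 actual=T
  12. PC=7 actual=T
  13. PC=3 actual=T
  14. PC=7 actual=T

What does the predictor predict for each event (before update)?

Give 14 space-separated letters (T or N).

Answer: T T T N T T T T T T T T T T

Derivation:
Ev 1: PC=7 idx=1 pred=T actual=T -> ctr[1]=3
Ev 2: PC=3 idx=0 pred=T actual=N -> ctr[0]=1
Ev 3: PC=7 idx=1 pred=T actual=T -> ctr[1]=3
Ev 4: PC=3 idx=0 pred=N actual=T -> ctr[0]=2
Ev 5: PC=3 idx=0 pred=T actual=T -> ctr[0]=3
Ev 6: PC=7 idx=1 pred=T actual=T -> ctr[1]=3
Ev 7: PC=3 idx=0 pred=T actual=N -> ctr[0]=2
Ev 8: PC=7 idx=1 pred=T actual=T -> ctr[1]=3
Ev 9: PC=7 idx=1 pred=T actual=T -> ctr[1]=3
Ev 10: PC=3 idx=0 pred=T actual=T -> ctr[0]=3
Ev 11: PC=3 idx=0 pred=T actual=T -> ctr[0]=3
Ev 12: PC=7 idx=1 pred=T actual=T -> ctr[1]=3
Ev 13: PC=3 idx=0 pred=T actual=T -> ctr[0]=3
Ev 14: PC=7 idx=1 pred=T actual=T -> ctr[1]=3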